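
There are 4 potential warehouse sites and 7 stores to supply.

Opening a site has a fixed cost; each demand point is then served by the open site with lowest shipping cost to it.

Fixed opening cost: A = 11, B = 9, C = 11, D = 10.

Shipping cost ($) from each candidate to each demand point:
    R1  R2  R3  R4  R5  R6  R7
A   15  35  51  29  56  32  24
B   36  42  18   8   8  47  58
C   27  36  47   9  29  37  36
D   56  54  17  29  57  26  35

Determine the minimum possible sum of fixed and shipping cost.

160

Open {A, B}: assign each demand point to its cheapest open site.
  R1→A 15, R2→A 35, R3→B 18, R4→B 8, R5→B 8, R6→A 32, R7→A 24
  shipping cost 140, fixed 20 → total 160.
Compare {A, B, D}: shipping cost 133 + fixed 30 = 163.
Compare {A, B, C}: shipping cost 140 + fixed 31 = 171.
Compare {A, B, C, D}: shipping cost 133 + fixed 41 = 174.
All other subsets cost ≥ 163. Minimum total cost: 160.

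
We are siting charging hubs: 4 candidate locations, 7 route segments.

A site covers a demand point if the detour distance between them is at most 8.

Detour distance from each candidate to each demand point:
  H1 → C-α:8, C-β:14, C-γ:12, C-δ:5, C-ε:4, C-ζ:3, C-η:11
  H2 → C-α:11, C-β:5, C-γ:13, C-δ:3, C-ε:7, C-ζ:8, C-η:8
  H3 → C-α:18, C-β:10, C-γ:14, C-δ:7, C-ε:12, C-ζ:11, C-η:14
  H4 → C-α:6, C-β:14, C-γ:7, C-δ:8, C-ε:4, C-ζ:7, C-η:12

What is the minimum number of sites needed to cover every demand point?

Coverage sets (demand points within 8 of each site):
  H1: {C-α, C-δ, C-ε, C-ζ}
  H2: {C-β, C-δ, C-ε, C-ζ, C-η}
  H3: {C-δ}
  H4: {C-α, C-γ, C-δ, C-ε, C-ζ}
No single site covers all 7 demand points.
But {H2, H4} covers everything, so the minimum is 2.

2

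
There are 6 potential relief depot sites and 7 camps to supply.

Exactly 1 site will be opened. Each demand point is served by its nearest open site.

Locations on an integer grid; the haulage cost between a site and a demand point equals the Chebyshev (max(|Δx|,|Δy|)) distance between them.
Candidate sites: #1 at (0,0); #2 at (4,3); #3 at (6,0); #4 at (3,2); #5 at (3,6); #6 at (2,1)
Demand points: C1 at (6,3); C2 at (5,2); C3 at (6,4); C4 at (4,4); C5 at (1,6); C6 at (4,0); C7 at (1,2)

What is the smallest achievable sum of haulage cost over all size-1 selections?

Open {#2}.
  C1→#2 2, C2→#2 1, C3→#2 2, C4→#2 1, C5→#2 3, C6→#2 3, C7→#2 3  ⇒ total 15.
Compare {#4}: total 18.
Compare {#6}: total 22.
No size-1 selection does better; minimum is 15.

15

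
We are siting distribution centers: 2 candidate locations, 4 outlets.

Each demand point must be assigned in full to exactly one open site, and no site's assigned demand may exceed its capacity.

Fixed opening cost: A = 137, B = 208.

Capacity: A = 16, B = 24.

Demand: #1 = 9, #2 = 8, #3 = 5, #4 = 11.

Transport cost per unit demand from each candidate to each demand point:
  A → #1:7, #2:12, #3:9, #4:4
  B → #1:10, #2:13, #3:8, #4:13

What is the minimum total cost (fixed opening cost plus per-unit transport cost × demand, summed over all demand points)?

623

Open {A, B}; cheapest assignment that respects the capacities:
  A (cap 16, load 11): #4 — cost 11×4 = 44
  B (cap 24, load 22): #1, #2, #3 — cost 9×10 + 8×13 + 5×8 = 234
  Shipping 278, fixed 345 → total 623.
  Any other capacity-feasible assignment to {A, B} ships for at least 278.
Total demand is 33 and no other set of sites has combined capacity ≥ 33, so {A, B} is the only feasible choice of open sites. Minimum: 623.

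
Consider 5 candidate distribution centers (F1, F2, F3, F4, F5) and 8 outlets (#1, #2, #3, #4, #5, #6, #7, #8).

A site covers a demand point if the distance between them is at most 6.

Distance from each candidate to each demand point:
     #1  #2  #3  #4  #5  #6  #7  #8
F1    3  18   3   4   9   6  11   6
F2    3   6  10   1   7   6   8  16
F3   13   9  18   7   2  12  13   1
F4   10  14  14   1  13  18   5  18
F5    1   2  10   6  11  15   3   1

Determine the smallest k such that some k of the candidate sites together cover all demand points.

Coverage sets (demand points within 6 of each site):
  F1: {#1, #3, #4, #6, #8}
  F2: {#1, #2, #4, #6}
  F3: {#5, #8}
  F4: {#4, #7}
  F5: {#1, #2, #4, #7, #8}
No 2 sites suffice: every size-2 union leaves at least one demand point uncovered.
But {F1, F3, F5} covers everything, so the minimum is 3.

3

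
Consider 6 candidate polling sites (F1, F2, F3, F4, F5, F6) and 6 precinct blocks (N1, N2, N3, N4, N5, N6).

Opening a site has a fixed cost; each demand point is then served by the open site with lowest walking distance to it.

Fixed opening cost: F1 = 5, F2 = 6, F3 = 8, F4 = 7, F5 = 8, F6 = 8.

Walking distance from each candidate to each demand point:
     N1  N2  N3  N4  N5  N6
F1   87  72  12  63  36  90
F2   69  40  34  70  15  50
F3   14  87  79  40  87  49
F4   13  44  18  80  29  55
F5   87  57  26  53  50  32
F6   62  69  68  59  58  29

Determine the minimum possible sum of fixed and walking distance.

Open {F1, F2, F3, F6}: assign each demand point to its cheapest open site.
  N1→F3 14, N2→F2 40, N3→F1 12, N4→F3 40, N5→F2 15, N6→F6 29
  walking distance 150, fixed 27 → total 177.
Compare {F1, F2, F3, F5}: walking distance 153 + fixed 27 = 180.
Compare {F1, F2, F3, F4, F6}: walking distance 149 + fixed 34 = 183.
Compare {F2, F3, F4, F6}: walking distance 155 + fixed 29 = 184.
All other subsets cost ≥ 180. Minimum total cost: 177.

177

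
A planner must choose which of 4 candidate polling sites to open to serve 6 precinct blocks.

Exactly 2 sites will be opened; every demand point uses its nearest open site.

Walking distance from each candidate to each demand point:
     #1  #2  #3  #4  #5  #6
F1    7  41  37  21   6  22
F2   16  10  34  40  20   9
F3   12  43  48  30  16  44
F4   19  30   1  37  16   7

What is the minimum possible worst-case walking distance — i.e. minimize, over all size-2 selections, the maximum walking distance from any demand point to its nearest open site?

Open {F1, F4}.
  Farthest demand point is #2 at walking distance 30 (to F4); all others are ≤ 30.
With {F3, F4} the worst case is 30.
With {F1, F2} the worst case is 34.
No size-2 selection achieves below 30.

30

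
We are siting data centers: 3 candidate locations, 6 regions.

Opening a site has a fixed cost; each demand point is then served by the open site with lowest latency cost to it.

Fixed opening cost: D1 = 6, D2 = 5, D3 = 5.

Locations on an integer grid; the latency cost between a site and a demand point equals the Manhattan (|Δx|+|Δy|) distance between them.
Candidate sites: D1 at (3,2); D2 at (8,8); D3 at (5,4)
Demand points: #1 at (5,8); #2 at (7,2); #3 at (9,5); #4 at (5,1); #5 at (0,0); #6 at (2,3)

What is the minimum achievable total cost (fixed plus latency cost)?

Open {D1, D2}: assign each demand point to its cheapest open site.
  #1→D2 3, #2→D1 4, #3→D2 4, #4→D1 3, #5→D1 5, #6→D1 2
  latency cost 21, fixed 11 → total 32.
Compare {D3}: latency cost 29 + fixed 5 = 34.
Compare {D1, D3}: latency cost 23 + fixed 11 = 34.
Compare {D1}: latency cost 31 + fixed 6 = 37.
All other subsets cost ≥ 34. Minimum total cost: 32.

32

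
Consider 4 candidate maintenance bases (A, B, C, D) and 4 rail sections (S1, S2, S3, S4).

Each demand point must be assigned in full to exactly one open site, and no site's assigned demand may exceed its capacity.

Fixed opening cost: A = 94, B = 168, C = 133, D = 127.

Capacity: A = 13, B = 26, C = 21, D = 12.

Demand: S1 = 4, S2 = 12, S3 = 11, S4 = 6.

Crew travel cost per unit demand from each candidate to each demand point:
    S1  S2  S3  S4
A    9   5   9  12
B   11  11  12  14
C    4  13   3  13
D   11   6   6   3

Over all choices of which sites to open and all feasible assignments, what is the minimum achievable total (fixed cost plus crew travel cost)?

414

Open {A, C}; cheapest assignment that respects the capacities:
  A (cap 13, load 12): S2 — cost 12×5 = 60
  C (cap 21, load 21): S1, S3, S4 — cost 4×4 + 11×3 + 6×13 = 127
  Shipping 187, fixed 227 → total 414.
  Any other capacity-feasible assignment to {A, C} ships for at least 187.
Compare {C, D}: its best feasible assignment gives total 459.
Compare {A, C, D}: its best feasible assignment gives total 481.
Every other set of open sites that can feasibly serve all demand totals ≥ 459 even under its best assignment. Minimum: 414.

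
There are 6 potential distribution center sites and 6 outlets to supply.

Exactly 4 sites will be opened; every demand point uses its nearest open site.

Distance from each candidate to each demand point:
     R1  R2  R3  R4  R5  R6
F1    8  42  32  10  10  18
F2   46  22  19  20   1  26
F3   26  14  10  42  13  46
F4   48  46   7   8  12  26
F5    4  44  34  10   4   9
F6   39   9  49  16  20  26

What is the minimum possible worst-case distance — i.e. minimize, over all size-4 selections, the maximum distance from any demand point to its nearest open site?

9

Open {F1, F4, F5, F6}.
  Farthest demand point is R2 at distance 9 (to F6); all others are ≤ 9.
With {F2, F4, F5, F6} the worst case is 9.
With {F3, F4, F5, F6} the worst case is 9.
No size-4 selection achieves below 9.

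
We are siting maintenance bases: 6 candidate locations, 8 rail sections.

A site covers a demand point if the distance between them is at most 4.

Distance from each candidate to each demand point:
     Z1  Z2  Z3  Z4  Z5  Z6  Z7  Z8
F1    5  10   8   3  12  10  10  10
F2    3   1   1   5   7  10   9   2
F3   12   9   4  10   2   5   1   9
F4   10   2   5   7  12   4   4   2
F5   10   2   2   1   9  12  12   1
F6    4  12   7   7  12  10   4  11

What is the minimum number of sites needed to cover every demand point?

4

Coverage sets (demand points within 4 of each site):
  F1: {Z4}
  F2: {Z1, Z2, Z3, Z8}
  F3: {Z3, Z5, Z7}
  F4: {Z2, Z6, Z7, Z8}
  F5: {Z2, Z3, Z4, Z8}
  F6: {Z1, Z7}
No 3 sites suffice: every size-3 union leaves at least one demand point uncovered.
But {F1, F2, F3, F4} covers everything, so the minimum is 4.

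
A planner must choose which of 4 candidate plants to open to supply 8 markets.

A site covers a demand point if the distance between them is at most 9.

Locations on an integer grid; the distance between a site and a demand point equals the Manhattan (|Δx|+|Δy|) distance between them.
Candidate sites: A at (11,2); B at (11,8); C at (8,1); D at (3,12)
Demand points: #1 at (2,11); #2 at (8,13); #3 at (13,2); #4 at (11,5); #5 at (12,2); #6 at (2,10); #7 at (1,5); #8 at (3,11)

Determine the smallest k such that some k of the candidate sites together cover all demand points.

2

Coverage sets (demand points within 9 of each site):
  A: {#3, #4, #5}
  B: {#2, #3, #4, #5}
  C: {#3, #4, #5}
  D: {#1, #2, #6, #7, #8}
No single site covers all 8 demand points.
But {A, D} covers everything, so the minimum is 2.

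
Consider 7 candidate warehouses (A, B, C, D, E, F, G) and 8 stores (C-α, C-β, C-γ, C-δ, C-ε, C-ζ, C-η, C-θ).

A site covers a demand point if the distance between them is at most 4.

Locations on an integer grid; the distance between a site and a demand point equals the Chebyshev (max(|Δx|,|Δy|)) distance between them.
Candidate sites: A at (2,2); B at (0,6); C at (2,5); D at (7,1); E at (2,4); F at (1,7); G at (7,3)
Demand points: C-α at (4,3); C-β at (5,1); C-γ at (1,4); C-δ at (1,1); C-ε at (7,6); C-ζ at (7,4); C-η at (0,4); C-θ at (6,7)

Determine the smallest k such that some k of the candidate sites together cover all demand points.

2

Coverage sets (demand points within 4 of each site):
  A: {C-α, C-β, C-γ, C-δ, C-η}
  B: {C-α, C-γ, C-η}
  C: {C-α, C-β, C-γ, C-δ, C-η, C-θ}
  D: {C-α, C-β, C-ζ}
  E: {C-α, C-β, C-γ, C-δ, C-η, C-θ}
  F: {C-α, C-γ, C-η}
  G: {C-α, C-β, C-ε, C-ζ, C-θ}
No single site covers all 8 demand points.
But {A, G} covers everything, so the minimum is 2.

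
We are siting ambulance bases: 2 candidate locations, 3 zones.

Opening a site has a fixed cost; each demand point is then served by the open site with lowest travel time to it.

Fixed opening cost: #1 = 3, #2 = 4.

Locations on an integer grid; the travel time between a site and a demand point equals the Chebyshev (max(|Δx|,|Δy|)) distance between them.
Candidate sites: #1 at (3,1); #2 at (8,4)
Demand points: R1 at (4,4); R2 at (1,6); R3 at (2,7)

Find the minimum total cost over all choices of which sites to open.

Open {#1}: assign each demand point to its cheapest open site.
  R1→#1 3, R2→#1 5, R3→#1 6
  travel time 14, fixed 3 → total 17.
Compare {#2}: travel time 17 + fixed 4 = 21.
Compare {#1, #2}: travel time 14 + fixed 7 = 21.

17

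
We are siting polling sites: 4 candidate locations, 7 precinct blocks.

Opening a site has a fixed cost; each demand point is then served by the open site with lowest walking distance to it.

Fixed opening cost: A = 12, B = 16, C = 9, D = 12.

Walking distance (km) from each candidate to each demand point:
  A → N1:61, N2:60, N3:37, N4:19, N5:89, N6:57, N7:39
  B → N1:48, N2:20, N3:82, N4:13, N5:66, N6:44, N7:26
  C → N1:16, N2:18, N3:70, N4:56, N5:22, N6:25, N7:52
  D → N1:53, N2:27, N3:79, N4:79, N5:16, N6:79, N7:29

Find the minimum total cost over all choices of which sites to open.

193

Open {A, C, D}: assign each demand point to its cheapest open site.
  N1→C 16, N2→C 18, N3→A 37, N4→A 19, N5→D 16, N6→C 25, N7→D 29
  walking distance 160, fixed 33 → total 193.
Compare {A, B, C}: walking distance 157 + fixed 37 = 194.
Compare {A, C}: walking distance 176 + fixed 21 = 197.
Compare {A, B, C, D}: walking distance 151 + fixed 49 = 200.
All other subsets cost ≥ 194. Minimum total cost: 193.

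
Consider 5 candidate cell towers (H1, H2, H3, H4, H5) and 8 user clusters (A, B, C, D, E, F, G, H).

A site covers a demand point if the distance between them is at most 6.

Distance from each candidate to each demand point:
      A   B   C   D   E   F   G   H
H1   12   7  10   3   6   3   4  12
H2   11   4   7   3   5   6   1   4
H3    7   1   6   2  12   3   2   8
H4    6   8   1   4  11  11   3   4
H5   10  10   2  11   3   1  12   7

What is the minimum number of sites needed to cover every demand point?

2

Coverage sets (demand points within 6 of each site):
  H1: {D, E, F, G}
  H2: {B, D, E, F, G, H}
  H3: {B, C, D, F, G}
  H4: {A, C, D, G, H}
  H5: {C, E, F}
No single site covers all 8 demand points.
But {H2, H4} covers everything, so the minimum is 2.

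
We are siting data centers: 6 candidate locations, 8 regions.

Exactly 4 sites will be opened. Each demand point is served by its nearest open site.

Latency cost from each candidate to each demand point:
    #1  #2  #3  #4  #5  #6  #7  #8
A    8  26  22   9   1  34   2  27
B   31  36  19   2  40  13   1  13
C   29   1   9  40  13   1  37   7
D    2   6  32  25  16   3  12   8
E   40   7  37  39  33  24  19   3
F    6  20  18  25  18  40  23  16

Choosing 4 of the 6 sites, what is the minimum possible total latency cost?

Open {A, B, C, D}.
  #1→D 2, #2→C 1, #3→C 9, #4→B 2, #5→A 1, #6→C 1, #7→B 1, #8→C 7  ⇒ total 24.
Compare {A, B, C, E}: total 26.
Compare {A, B, C, F}: total 28.
No size-4 selection does better; minimum is 24.

24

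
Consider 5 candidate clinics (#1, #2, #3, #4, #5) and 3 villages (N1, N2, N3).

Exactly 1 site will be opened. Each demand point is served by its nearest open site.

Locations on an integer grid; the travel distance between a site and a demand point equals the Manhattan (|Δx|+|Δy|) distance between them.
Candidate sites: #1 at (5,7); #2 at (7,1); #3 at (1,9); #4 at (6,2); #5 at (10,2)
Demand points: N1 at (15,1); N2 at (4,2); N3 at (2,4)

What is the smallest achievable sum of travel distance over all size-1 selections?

Open {#4}.
  N1→#4 10, N2→#4 2, N3→#4 6  ⇒ total 18.
Compare {#2}: total 20.
Compare {#5}: total 22.
No size-1 selection does better; minimum is 18.

18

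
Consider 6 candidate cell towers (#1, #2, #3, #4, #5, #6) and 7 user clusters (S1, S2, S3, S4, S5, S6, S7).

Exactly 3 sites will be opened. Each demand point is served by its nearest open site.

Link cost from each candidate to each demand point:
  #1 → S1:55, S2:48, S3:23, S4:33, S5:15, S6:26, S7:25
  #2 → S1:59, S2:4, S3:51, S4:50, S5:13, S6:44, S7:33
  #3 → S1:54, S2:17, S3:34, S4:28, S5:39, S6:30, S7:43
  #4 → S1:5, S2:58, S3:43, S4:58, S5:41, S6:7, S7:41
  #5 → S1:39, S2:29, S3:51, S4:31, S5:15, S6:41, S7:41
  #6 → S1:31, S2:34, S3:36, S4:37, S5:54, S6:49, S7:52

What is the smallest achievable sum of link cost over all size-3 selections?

110

Open {#1, #2, #4}.
  S1→#4 5, S2→#2 4, S3→#1 23, S4→#1 33, S5→#2 13, S6→#4 7, S7→#1 25  ⇒ total 110.
Compare {#1, #3, #4}: total 120.
Compare {#2, #3, #4}: total 124.
No size-3 selection does better; minimum is 110.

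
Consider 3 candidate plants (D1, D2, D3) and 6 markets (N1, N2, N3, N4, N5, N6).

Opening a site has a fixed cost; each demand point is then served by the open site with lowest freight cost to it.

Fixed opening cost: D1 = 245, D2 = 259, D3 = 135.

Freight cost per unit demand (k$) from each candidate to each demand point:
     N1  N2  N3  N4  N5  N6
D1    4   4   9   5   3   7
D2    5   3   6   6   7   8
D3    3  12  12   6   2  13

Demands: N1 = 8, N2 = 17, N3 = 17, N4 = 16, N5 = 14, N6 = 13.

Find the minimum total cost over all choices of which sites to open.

711

Open {D1}: assign each demand point to its cheapest open site.
  N1→D1 8×4=32, N2→D1 17×4=68, N3→D1 17×9=153, N4→D1 16×5=80, N5→D1 14×3=42, N6→D1 13×7=91
  freight cost 466, fixed 245 → total 711.
Compare {D2}: freight cost 491 + fixed 259 = 750.
Compare {D2, D3}: freight cost 405 + fixed 394 = 799.
Compare {D1, D3}: freight cost 444 + fixed 380 = 824.
All other subsets cost ≥ 750. Minimum total cost: 711.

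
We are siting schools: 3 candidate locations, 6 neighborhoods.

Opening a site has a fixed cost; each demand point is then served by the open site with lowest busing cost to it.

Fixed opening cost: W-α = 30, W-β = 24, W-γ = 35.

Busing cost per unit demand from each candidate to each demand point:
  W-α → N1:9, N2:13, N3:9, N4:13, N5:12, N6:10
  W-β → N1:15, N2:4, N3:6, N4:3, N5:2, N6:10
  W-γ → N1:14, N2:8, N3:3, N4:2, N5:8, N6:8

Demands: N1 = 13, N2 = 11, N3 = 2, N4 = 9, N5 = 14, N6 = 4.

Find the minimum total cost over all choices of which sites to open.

322

Open {W-α, W-β}: assign each demand point to its cheapest open site.
  N1→W-α 13×9=117, N2→W-β 11×4=44, N3→W-β 2×6=12, N4→W-β 9×3=27, N5→W-β 14×2=28, N6→W-α 4×10=40
  busing cost 268, fixed 54 → total 322.
Compare {W-α, W-β, W-γ}: busing cost 245 + fixed 89 = 334.
Compare {W-β, W-γ}: busing cost 310 + fixed 59 = 369.
Compare {W-β}: busing cost 346 + fixed 24 = 370.
All other subsets cost ≥ 334. Minimum total cost: 322.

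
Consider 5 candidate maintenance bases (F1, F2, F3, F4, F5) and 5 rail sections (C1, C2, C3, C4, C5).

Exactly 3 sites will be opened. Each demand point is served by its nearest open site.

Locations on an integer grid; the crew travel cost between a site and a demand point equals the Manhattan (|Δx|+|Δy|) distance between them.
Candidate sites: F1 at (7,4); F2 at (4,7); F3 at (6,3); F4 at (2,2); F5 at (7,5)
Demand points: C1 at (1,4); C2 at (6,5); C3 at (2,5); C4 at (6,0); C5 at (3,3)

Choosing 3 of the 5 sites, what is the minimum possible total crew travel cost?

Open {F3, F4, F5}.
  C1→F4 3, C2→F5 1, C3→F4 3, C4→F3 3, C5→F4 2  ⇒ total 12.
Compare {F1, F3, F4}: total 13.
Compare {F2, F3, F4}: total 13.
No size-3 selection does better; minimum is 12.

12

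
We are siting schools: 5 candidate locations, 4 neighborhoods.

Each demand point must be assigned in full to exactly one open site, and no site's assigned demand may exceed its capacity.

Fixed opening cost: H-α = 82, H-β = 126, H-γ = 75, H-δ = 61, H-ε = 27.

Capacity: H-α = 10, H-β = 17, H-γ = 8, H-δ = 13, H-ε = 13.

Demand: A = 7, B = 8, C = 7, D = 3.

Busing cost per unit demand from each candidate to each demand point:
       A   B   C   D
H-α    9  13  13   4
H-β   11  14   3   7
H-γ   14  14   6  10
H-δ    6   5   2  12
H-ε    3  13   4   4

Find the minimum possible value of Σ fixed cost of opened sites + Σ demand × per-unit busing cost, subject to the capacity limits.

Open {H-γ, H-δ, H-ε}; cheapest assignment that respects the capacities:
  H-γ (cap 8, load 7): C — cost 7×6 = 42
  H-δ (cap 13, load 8): B — cost 8×5 = 40
  H-ε (cap 13, load 10): A, D — cost 7×3 + 3×4 = 33
  Shipping 115, fixed 163 → total 278.
  Any other capacity-feasible assignment to {H-γ, H-δ, H-ε} ships for at least 115.
Compare {H-β, H-δ, H-ε}: its best feasible assignment gives total 308.
Compare {H-α, H-δ, H-ε}: its best feasible assignment gives total 313.
Every other set of open sites that can feasibly serve all demand totals ≥ 308 even under its best assignment. Minimum: 278.

278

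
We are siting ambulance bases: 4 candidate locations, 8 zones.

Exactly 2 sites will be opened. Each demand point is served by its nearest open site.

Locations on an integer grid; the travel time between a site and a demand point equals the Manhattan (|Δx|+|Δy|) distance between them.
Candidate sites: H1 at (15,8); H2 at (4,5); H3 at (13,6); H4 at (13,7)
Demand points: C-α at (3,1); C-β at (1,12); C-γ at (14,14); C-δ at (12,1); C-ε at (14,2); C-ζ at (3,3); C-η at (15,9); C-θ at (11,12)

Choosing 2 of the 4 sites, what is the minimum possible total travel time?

50

Open {H2, H4}.
  C-α→H2 5, C-β→H2 10, C-γ→H4 8, C-δ→H4 7, C-ε→H4 6, C-ζ→H2 3, C-η→H4 4, C-θ→H4 7  ⇒ total 50.
Compare {H1, H2}: total 51.
Compare {H2, H3}: total 51.
No size-2 selection does better; minimum is 50.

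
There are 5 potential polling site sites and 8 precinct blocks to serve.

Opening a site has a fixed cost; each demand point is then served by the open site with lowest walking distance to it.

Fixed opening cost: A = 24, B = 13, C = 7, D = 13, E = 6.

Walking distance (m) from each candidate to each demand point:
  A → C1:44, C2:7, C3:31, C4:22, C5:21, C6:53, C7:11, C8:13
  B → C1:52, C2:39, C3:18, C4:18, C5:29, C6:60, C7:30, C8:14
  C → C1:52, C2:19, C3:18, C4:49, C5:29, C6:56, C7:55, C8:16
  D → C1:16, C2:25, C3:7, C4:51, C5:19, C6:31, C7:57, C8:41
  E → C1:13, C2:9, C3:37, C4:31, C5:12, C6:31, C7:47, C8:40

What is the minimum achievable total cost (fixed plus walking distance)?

159

Open {A, D, E}: assign each demand point to its cheapest open site.
  C1→E 13, C2→A 7, C3→D 7, C4→A 22, C5→E 12, C6→D 31, C7→A 11, C8→A 13
  walking distance 116, fixed 43 → total 159.
Compare {A, D}: walking distance 126 + fixed 37 = 163.
Compare {B, E}: walking distance 145 + fixed 19 = 164.
Compare {A, C, E}: walking distance 127 + fixed 37 = 164.
All other subsets cost ≥ 163. Minimum total cost: 159.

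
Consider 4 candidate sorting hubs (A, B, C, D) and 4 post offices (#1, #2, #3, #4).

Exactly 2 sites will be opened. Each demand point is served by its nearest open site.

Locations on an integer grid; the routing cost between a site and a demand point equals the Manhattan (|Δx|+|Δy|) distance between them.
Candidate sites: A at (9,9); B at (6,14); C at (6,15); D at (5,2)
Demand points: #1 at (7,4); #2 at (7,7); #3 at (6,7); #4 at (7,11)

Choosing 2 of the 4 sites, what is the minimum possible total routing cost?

17

Open {A, D}.
  #1→D 4, #2→A 4, #3→A 5, #4→A 4  ⇒ total 17.
Compare {A, B}: total 20.
Compare {A, C}: total 20.
No size-2 selection does better; minimum is 17.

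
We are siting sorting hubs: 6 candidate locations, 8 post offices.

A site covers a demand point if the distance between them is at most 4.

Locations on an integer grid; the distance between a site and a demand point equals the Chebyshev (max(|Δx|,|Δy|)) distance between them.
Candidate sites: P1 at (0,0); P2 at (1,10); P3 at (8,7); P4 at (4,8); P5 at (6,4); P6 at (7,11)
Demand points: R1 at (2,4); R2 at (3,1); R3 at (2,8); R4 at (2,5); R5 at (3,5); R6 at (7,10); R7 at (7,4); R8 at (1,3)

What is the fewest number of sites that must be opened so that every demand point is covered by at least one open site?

2

Coverage sets (demand points within 4 of each site):
  P1: {R1, R2, R8}
  P2: {R3}
  P3: {R6, R7}
  P4: {R1, R3, R4, R5, R6, R7}
  P5: {R1, R2, R3, R4, R5, R7}
  P6: {R6}
No single site covers all 8 demand points.
But {P1, P4} covers everything, so the minimum is 2.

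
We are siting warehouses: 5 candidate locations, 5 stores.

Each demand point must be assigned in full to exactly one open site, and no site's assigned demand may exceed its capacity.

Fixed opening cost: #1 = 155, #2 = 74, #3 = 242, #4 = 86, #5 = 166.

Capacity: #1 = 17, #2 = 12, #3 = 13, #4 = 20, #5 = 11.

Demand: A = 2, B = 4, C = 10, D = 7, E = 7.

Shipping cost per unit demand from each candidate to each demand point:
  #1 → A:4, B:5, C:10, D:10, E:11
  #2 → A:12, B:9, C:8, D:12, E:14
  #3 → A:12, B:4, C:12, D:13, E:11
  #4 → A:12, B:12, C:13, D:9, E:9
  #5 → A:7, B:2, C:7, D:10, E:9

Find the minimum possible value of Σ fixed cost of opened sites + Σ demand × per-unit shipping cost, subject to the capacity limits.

438

Open {#2, #4}; cheapest assignment that respects the capacities:
  #2 (cap 12, load 12): A, C — cost 2×12 + 10×8 = 104
  #4 (cap 20, load 18): B, D, E — cost 4×12 + 7×9 + 7×9 = 174
  Shipping 278, fixed 160 → total 438.
  Any other capacity-feasible assignment to {#2, #4} ships for at least 278.
Compare {#1, #4}: its best feasible assignment gives total 495.
Compare {#4, #5}: its best feasible assignment gives total 520.
Every other set of open sites that can feasibly serve all demand totals ≥ 495 even under its best assignment. Minimum: 438.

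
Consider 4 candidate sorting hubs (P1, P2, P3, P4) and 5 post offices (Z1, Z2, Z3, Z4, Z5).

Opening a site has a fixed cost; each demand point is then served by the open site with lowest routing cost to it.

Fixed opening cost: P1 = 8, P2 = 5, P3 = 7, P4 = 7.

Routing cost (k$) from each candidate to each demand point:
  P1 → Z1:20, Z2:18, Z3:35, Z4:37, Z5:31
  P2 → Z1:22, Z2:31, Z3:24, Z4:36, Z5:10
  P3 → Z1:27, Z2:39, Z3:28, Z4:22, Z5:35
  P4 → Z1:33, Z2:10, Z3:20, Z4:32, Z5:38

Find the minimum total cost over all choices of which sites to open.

Open {P2, P3, P4}: assign each demand point to its cheapest open site.
  Z1→P2 22, Z2→P4 10, Z3→P4 20, Z4→P3 22, Z5→P2 10
  routing cost 84, fixed 19 → total 103.
Compare {P2, P4}: routing cost 94 + fixed 12 = 106.
Compare {P1, P2, P3, P4}: routing cost 82 + fixed 27 = 109.
Compare {P1, P2, P4}: routing cost 92 + fixed 20 = 112.
All other subsets cost ≥ 106. Minimum total cost: 103.

103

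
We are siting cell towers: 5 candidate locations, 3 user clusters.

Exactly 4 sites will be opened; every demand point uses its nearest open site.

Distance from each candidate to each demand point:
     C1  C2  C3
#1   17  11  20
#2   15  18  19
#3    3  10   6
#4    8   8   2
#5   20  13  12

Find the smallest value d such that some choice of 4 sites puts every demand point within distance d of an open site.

Open {#1, #2, #3, #4}.
  Farthest demand point is C2 at distance 8 (to #4); all others are ≤ 8.
With {#1, #2, #4, #5} the worst case is 8.
With {#1, #3, #4, #5} the worst case is 8.
No size-4 selection achieves below 8.

8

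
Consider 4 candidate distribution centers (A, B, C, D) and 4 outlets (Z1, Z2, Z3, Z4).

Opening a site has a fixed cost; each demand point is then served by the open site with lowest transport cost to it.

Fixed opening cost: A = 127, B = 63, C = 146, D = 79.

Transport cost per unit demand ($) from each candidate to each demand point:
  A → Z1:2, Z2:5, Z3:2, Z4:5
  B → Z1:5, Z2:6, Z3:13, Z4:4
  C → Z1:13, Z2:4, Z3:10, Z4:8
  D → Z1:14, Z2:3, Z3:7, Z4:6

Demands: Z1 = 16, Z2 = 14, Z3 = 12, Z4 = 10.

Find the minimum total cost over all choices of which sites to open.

303

Open {A}: assign each demand point to its cheapest open site.
  Z1→A 16×2=32, Z2→A 14×5=70, Z3→A 12×2=24, Z4→A 10×5=50
  transport cost 176, fixed 127 → total 303.
Compare {A, D}: transport cost 148 + fixed 206 = 354.
Compare {A, B}: transport cost 166 + fixed 190 = 356.
Compare {B, D}: transport cost 246 + fixed 142 = 388.
All other subsets cost ≥ 354. Minimum total cost: 303.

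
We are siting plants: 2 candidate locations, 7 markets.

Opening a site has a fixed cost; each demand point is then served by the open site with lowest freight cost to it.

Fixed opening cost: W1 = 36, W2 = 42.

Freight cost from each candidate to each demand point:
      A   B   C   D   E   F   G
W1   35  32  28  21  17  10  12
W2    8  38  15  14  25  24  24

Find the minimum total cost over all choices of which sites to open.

Open {W1, W2}: assign each demand point to its cheapest open site.
  A→W2 8, B→W1 32, C→W2 15, D→W2 14, E→W1 17, F→W1 10, G→W1 12
  freight cost 108, fixed 78 → total 186.
Compare {W2}: freight cost 148 + fixed 42 = 190.
Compare {W1}: freight cost 155 + fixed 36 = 191.

186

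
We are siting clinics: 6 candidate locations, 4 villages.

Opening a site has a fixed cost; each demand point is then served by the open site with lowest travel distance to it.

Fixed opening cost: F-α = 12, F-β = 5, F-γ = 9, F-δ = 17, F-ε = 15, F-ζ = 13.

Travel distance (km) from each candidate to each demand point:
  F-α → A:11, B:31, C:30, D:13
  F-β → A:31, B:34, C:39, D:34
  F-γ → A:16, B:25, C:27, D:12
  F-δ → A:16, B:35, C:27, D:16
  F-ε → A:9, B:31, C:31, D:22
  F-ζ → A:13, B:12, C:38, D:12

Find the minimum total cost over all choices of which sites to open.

Open {F-γ, F-ζ}: assign each demand point to its cheapest open site.
  A→F-ζ 13, B→F-ζ 12, C→F-γ 27, D→F-γ 12
  travel distance 64, fixed 22 → total 86.
Compare {F-ζ}: travel distance 75 + fixed 13 = 88.
Compare {F-γ}: travel distance 80 + fixed 9 = 89.
Compare {F-α, F-ζ}: travel distance 65 + fixed 25 = 90.
All other subsets cost ≥ 88. Minimum total cost: 86.

86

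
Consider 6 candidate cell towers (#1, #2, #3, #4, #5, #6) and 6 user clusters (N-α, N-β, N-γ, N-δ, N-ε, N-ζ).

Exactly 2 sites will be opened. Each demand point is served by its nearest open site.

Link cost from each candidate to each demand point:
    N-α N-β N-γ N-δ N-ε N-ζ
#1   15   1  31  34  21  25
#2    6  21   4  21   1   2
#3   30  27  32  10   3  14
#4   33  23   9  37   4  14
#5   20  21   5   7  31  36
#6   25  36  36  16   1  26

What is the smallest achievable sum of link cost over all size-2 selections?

Open {#1, #2}.
  N-α→#2 6, N-β→#1 1, N-γ→#2 4, N-δ→#2 21, N-ε→#2 1, N-ζ→#2 2  ⇒ total 35.
Compare {#2, #5}: total 41.
Compare {#2, #3}: total 44.
No size-2 selection does better; minimum is 35.

35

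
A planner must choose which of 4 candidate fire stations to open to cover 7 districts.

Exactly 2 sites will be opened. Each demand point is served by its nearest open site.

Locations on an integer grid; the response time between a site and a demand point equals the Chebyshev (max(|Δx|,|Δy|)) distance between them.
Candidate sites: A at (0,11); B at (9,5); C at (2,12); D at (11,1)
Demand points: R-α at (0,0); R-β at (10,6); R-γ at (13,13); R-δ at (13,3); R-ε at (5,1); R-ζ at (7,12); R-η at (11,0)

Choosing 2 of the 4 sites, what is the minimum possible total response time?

Open {B, D}.
  R-α→B 9, R-β→B 1, R-γ→B 8, R-δ→D 2, R-ε→B 4, R-ζ→B 7, R-η→D 1  ⇒ total 32.
Compare {B, C}: total 36.
Compare {A, B}: total 38.
No size-2 selection does better; minimum is 32.

32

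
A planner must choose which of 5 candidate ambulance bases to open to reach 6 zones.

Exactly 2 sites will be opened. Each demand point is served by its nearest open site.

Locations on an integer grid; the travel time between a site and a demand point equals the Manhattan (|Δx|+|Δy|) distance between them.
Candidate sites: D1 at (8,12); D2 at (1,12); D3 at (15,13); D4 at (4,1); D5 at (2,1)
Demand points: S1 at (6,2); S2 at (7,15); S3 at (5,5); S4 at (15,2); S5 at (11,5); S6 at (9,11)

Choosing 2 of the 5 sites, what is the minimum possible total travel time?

Open {D1, D4}.
  S1→D4 3, S2→D1 4, S3→D4 5, S4→D4 12, S5→D1 10, S6→D1 2  ⇒ total 36.
Compare {D1, D5}: total 42.
Compare {D3, D4}: total 48.
No size-2 selection does better; minimum is 36.

36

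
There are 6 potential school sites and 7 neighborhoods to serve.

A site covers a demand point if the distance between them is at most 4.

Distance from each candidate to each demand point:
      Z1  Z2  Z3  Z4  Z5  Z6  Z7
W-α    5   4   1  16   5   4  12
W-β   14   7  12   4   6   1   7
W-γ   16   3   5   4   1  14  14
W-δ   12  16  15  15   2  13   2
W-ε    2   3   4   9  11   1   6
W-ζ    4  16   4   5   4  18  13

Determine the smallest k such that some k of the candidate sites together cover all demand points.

Coverage sets (demand points within 4 of each site):
  W-α: {Z2, Z3, Z6}
  W-β: {Z4, Z6}
  W-γ: {Z2, Z4, Z5}
  W-δ: {Z5, Z7}
  W-ε: {Z1, Z2, Z3, Z6}
  W-ζ: {Z1, Z3, Z5}
No 2 sites suffice: every size-2 union leaves at least one demand point uncovered.
But {W-β, W-δ, W-ε} covers everything, so the minimum is 3.

3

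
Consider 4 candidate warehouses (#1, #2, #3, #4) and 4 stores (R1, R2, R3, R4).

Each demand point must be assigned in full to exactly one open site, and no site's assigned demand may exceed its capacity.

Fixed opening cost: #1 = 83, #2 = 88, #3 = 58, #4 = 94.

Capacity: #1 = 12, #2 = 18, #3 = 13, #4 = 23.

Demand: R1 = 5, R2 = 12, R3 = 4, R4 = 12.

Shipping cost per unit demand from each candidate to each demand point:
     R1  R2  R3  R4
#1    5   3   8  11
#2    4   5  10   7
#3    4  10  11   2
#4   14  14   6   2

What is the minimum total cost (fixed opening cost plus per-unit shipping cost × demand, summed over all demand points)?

310

Open {#2, #4}; cheapest assignment that respects the capacities:
  #2 (cap 18, load 17): R1, R2 — cost 5×4 + 12×5 = 80
  #4 (cap 23, load 16): R3, R4 — cost 4×6 + 12×2 = 48
  Shipping 128, fixed 182 → total 310.
  Any other capacity-feasible assignment to {#2, #4} ships for at least 128.
Compare {#1, #4}: its best feasible assignment gives total 331.
Compare {#1, #3, #4}: its best feasible assignment gives total 339.
Every other set of open sites that can feasibly serve all demand totals ≥ 331 even under its best assignment. Minimum: 310.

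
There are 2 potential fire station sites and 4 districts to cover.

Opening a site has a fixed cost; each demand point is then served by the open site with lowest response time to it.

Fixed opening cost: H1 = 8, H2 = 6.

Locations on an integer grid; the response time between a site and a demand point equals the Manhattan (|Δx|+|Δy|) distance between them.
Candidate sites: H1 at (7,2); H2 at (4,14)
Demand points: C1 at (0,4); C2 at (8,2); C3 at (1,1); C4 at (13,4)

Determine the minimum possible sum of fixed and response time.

33

Open {H1}: assign each demand point to its cheapest open site.
  C1→H1 9, C2→H1 1, C3→H1 7, C4→H1 8
  response time 25, fixed 8 → total 33.
Compare {H1, H2}: response time 25 + fixed 14 = 39.
Compare {H2}: response time 65 + fixed 6 = 71.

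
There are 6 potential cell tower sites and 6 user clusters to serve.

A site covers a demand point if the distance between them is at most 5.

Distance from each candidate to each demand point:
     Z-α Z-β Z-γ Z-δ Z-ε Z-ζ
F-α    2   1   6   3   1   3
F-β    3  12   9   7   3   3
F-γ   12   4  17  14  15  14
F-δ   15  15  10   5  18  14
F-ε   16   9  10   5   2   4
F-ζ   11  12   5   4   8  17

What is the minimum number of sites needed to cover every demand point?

2

Coverage sets (demand points within 5 of each site):
  F-α: {Z-α, Z-β, Z-δ, Z-ε, Z-ζ}
  F-β: {Z-α, Z-ε, Z-ζ}
  F-γ: {Z-β}
  F-δ: {Z-δ}
  F-ε: {Z-δ, Z-ε, Z-ζ}
  F-ζ: {Z-γ, Z-δ}
No single site covers all 6 demand points.
But {F-α, F-ζ} covers everything, so the minimum is 2.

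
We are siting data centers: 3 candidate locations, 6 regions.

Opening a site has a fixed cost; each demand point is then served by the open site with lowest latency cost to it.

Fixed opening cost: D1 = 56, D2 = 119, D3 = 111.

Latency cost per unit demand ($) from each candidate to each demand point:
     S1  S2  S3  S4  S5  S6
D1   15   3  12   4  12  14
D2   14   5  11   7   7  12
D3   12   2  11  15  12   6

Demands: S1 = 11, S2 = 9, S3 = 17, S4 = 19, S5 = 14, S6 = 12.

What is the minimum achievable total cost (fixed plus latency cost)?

Open {D1, D3}: assign each demand point to its cheapest open site.
  S1→D3 11×12=132, S2→D3 9×2=18, S3→D3 17×11=187, S4→D1 19×4=76, S5→D1 14×12=168, S6→D3 12×6=72
  latency cost 653, fixed 167 → total 820.
Compare {D1, D2}: latency cost 686 + fixed 175 = 861.
Compare {D1}: latency cost 808 + fixed 56 = 864.
Compare {D1, D2, D3}: latency cost 583 + fixed 286 = 869.
All other subsets cost ≥ 861. Minimum total cost: 820.

820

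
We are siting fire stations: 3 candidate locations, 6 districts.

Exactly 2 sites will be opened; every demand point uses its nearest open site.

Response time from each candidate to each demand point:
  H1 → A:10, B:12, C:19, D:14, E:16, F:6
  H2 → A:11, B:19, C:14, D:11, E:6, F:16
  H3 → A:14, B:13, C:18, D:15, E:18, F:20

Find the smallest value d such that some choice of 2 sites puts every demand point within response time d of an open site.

14

Open {H1, H2}.
  Farthest demand point is C at response time 14 (to H2); all others are ≤ 14.
With {H2, H3} the worst case is 16.
With {H1, H3} the worst case is 18.
No size-2 selection achieves below 14.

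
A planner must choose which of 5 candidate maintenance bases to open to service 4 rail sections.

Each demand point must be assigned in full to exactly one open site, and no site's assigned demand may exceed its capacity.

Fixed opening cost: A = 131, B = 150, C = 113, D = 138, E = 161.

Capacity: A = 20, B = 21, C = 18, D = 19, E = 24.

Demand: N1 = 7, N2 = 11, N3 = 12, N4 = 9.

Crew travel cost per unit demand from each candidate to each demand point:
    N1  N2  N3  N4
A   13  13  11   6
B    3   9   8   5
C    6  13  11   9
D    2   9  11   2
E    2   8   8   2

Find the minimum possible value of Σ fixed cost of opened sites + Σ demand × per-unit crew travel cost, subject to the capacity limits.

515

Open {D, E}; cheapest assignment that respects the capacities:
  D (cap 19, load 16): N1, N4 — cost 7×2 + 9×2 = 32
  E (cap 24, load 23): N2, N3 — cost 11×8 + 12×8 = 184
  Shipping 216, fixed 299 → total 515.
  Any other capacity-feasible assignment to {D, E} ships for at least 216.
Compare {B, E}: its best feasible assignment gives total 534.
Compare {B, D}: its best feasible assignment gives total 542.
Every other set of open sites that can feasibly serve all demand totals ≥ 534 even under its best assignment. Minimum: 515.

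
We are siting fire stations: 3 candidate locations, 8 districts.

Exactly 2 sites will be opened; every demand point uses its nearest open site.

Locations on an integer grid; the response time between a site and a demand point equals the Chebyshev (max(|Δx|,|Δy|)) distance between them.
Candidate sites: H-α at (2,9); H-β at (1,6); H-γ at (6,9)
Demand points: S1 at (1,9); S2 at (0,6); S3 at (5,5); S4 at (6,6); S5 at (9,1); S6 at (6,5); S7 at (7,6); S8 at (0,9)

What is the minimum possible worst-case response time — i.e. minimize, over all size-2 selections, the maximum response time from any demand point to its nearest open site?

8

Open {H-α, H-β}.
  Farthest demand point is S5 at response time 8 (to H-α); all others are ≤ 8.
With {H-α, H-γ} the worst case is 8.
With {H-β, H-γ} the worst case is 8.
No size-2 selection achieves below 8.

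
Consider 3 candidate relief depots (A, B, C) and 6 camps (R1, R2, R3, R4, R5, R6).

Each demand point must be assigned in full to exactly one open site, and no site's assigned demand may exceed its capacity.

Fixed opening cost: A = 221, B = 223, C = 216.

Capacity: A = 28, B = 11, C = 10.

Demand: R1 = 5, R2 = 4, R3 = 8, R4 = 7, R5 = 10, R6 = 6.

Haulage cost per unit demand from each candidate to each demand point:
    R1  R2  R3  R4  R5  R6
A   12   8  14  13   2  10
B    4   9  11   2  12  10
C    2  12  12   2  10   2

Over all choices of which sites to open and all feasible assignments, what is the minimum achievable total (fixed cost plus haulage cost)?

908

Open {A, B, C}; cheapest assignment that respects the capacities:
  A (cap 28, load 28): R2, R3, R5, R6 — cost 4×8 + 8×14 + 10×2 + 6×10 = 224
  B (cap 11, load 7): R4 — cost 7×2 = 14
  C (cap 10, load 5): R1 — cost 5×2 = 10
  Shipping 248, fixed 660 → total 908.
  Any other capacity-feasible assignment to {A, B, C} ships for at least 248.
Total demand is 40 and no other set of sites has combined capacity ≥ 40, so {A, B, C} is the only feasible choice of open sites. Minimum: 908.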